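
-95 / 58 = -1.64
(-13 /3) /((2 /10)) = -65 /3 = -21.67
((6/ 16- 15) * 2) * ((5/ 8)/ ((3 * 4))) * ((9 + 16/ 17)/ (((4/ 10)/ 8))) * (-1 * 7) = 1153425/ 544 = 2120.27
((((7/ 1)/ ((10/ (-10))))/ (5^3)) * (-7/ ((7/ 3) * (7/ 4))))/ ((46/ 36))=216/ 2875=0.08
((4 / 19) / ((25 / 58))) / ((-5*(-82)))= 116 / 97375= 0.00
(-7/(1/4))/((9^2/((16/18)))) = -224/729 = -0.31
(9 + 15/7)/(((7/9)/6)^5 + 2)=35814871872/6428427985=5.57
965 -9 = 956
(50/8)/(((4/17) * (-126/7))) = -425/288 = -1.48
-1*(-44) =44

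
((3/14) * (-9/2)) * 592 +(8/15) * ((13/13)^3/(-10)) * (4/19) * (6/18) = -17083012/29925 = -570.86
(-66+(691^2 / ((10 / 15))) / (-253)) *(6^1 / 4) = -4397517 / 1012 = -4345.37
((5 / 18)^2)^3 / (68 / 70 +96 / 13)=7109375 / 129314475648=0.00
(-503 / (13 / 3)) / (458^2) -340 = -927158389 / 2726932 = -340.00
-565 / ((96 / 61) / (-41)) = 14719.43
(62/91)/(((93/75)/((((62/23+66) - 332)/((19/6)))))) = -1816800/39767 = -45.69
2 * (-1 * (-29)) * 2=116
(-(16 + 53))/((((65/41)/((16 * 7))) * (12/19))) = -501676/65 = -7718.09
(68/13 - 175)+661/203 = -439428/2639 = -166.51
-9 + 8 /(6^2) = -79 /9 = -8.78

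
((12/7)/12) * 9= 9/7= 1.29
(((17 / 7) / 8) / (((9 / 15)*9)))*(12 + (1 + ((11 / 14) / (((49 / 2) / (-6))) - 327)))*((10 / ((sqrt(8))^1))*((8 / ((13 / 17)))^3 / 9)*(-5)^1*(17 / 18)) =306030298352000*sqrt(2) / 11536418439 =37515.30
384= 384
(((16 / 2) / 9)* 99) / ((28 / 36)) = 792 / 7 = 113.14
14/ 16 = 7/ 8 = 0.88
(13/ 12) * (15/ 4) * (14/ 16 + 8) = 4615/ 128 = 36.05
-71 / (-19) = 71 / 19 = 3.74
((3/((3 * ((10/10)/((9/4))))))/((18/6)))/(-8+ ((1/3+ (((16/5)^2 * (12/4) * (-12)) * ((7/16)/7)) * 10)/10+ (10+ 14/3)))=-75/1634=-0.05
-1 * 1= -1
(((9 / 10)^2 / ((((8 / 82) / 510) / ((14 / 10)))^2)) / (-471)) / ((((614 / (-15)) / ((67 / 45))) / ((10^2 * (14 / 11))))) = 904314506949 / 2120756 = 426411.39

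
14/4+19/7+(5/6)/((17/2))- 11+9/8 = -10175/2856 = -3.56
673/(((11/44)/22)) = 59224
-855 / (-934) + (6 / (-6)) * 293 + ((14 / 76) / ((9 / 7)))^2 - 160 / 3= -345.40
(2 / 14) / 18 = 1 / 126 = 0.01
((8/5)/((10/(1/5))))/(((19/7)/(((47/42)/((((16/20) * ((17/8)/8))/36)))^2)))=423.72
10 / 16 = 5 / 8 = 0.62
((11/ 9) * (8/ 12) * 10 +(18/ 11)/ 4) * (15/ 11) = 25415/ 2178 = 11.67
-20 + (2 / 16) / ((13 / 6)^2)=-6751 / 338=-19.97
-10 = -10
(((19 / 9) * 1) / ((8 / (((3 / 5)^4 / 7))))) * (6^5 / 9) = 18468 / 4375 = 4.22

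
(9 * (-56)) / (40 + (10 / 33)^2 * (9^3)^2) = -15246 / 1477435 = -0.01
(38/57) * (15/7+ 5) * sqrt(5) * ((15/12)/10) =25 * sqrt(5)/42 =1.33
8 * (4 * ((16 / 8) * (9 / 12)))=48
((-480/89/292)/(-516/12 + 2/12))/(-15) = -48/1669729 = -0.00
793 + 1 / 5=3966 / 5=793.20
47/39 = 1.21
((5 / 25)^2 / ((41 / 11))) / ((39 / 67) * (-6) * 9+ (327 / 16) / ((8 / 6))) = -0.00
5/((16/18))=45/8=5.62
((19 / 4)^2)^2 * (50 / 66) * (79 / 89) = 257383975 / 751872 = 342.32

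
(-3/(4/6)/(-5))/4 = 9/40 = 0.22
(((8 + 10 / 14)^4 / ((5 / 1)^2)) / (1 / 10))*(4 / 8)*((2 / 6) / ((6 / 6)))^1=13845841 / 36015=384.45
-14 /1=-14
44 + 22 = 66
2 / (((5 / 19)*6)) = 19 / 15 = 1.27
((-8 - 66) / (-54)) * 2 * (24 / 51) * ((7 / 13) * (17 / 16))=0.74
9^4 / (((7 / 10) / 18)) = 1180980 / 7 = 168711.43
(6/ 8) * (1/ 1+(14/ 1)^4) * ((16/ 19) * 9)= 4149036/ 19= 218370.32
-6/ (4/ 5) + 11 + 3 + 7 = 27/ 2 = 13.50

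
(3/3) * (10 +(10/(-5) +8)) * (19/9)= 33.78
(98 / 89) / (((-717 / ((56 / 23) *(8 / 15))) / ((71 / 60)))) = -779296 / 330232275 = -0.00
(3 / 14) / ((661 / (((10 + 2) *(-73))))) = -0.28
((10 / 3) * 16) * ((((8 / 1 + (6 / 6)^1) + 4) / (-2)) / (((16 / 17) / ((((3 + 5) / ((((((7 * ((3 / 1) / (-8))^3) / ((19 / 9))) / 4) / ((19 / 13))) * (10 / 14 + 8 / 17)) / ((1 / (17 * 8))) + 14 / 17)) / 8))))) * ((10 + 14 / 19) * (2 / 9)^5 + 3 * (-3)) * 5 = -1536672462790400 / 370727277651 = -4145.02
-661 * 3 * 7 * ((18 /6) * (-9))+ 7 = 374794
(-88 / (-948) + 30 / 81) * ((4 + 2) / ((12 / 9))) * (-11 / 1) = -5434 / 237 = -22.93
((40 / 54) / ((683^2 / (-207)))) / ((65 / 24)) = -736 / 6064357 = -0.00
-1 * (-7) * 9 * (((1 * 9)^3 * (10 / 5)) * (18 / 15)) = 551124 / 5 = 110224.80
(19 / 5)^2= 361 / 25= 14.44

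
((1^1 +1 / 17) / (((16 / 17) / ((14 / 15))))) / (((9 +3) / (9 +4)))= 91 / 80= 1.14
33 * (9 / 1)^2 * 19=50787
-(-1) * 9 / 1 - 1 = 8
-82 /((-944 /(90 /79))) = 1845 /18644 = 0.10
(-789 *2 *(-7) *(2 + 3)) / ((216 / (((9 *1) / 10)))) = 1841 / 8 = 230.12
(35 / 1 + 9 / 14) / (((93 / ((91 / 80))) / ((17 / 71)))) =110279 / 1056480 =0.10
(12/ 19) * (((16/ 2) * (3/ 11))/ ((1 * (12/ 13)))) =312/ 209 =1.49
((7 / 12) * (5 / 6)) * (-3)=-35 / 24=-1.46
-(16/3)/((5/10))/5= -2.13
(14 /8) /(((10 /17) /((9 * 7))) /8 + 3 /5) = 37485 /12877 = 2.91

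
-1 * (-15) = 15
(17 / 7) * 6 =102 / 7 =14.57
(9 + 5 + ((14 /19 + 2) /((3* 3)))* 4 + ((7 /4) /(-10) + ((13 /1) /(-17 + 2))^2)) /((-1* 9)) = -1.75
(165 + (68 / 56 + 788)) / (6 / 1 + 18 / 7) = 4453 / 40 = 111.32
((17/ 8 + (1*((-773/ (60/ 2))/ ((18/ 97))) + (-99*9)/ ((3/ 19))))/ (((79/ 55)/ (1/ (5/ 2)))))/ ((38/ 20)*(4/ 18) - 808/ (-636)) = -950.90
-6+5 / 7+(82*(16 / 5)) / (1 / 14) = 3668.31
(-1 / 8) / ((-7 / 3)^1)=3 / 56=0.05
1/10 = 0.10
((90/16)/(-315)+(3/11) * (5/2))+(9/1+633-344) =183977/616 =298.66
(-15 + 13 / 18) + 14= -5 / 18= -0.28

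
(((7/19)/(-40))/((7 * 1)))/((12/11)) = -11/9120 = -0.00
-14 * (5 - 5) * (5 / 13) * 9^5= 0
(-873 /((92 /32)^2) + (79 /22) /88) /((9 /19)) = -2054401619 /9217296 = -222.89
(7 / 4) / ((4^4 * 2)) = 7 / 2048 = 0.00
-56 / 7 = -8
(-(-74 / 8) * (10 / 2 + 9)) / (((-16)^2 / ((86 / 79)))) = 11137 / 20224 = 0.55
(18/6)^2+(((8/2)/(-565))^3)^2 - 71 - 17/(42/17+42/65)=-7557257148497714284001/112035028687271812500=-67.45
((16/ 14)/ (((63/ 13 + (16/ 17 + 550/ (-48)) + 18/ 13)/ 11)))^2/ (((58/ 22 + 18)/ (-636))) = -1524130576809984/ 5749258742675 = -265.10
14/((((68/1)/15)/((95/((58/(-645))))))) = -6433875/1972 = -3262.61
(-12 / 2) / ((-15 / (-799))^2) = -17024.03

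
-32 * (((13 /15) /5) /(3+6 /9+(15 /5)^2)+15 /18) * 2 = -77248 /1425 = -54.21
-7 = -7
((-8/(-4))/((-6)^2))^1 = 1/18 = 0.06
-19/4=-4.75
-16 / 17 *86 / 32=-43 / 17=-2.53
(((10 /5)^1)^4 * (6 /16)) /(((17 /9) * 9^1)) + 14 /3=256 /51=5.02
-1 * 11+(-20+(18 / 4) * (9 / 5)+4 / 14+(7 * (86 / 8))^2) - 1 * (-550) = 3466371 / 560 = 6189.95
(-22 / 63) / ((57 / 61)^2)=-81862 / 204687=-0.40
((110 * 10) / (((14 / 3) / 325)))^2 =287564062500 / 49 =5868654336.73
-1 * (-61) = 61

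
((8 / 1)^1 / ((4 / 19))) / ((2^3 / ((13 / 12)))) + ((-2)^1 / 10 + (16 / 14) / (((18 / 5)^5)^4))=275846600839109684948307701 / 55773533446732842013163520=4.95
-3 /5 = -0.60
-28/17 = -1.65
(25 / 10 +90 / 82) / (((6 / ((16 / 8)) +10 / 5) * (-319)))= -59 / 26158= -0.00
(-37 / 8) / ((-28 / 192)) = 222 / 7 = 31.71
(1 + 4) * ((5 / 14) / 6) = 25 / 84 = 0.30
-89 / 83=-1.07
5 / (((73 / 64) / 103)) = 32960 / 73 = 451.51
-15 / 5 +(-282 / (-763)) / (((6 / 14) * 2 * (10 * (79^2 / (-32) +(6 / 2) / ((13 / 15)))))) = -130307831 / 43432685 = -3.00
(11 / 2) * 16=88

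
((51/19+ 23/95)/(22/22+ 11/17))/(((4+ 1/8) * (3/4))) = 37808/65835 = 0.57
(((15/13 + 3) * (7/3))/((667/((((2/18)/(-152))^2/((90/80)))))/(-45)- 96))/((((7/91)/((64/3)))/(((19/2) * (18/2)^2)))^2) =-91961775360/6501269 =-14145.20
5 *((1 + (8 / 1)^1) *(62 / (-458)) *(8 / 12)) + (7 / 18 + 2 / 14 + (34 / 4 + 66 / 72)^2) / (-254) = -28744579 / 6514592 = -4.41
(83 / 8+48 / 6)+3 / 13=1935 / 104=18.61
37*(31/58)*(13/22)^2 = 193843/28072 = 6.91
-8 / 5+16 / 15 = -8 / 15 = -0.53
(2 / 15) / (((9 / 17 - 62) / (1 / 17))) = -2 / 15675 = -0.00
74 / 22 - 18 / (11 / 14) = -215 / 11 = -19.55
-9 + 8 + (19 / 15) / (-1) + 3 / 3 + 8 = 101 / 15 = 6.73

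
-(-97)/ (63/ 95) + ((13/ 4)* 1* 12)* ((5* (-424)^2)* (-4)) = -8834183425/ 63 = -140225133.73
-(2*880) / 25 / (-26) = 176 / 65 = 2.71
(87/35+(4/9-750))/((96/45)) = -235327/672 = -350.19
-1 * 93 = -93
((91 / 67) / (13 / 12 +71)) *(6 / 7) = 936 / 57955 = 0.02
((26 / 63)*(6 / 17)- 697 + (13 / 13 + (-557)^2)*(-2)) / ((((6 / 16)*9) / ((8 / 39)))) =-14193105728 / 375921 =-37755.55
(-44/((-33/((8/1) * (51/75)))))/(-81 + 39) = -272/1575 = -0.17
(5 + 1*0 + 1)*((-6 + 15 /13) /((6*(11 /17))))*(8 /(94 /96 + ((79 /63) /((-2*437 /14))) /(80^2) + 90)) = -215666841600 /327477825103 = -0.66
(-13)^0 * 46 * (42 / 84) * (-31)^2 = 22103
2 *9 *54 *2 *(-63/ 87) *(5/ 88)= -25515/ 319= -79.98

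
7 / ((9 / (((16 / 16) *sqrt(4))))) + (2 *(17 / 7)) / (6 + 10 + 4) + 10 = 7433 / 630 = 11.80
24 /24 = 1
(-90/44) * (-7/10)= 63/44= 1.43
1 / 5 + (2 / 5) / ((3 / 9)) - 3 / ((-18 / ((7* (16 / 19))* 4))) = 1519 / 285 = 5.33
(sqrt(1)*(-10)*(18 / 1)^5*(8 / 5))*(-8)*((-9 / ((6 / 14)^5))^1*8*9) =-10840053547008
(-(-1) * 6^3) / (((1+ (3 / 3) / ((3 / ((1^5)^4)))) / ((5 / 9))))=90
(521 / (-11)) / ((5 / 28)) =-14588 / 55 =-265.24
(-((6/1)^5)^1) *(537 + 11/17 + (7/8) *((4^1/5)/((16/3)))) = -4181764.13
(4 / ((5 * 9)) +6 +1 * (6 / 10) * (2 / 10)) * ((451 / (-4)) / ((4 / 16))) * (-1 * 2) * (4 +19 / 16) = 52293901 / 1800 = 29052.17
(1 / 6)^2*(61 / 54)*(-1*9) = -61 / 216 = -0.28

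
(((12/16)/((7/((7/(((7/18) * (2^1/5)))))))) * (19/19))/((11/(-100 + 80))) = -675/77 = -8.77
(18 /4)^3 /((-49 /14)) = -729 /28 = -26.04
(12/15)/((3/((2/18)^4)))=4/98415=0.00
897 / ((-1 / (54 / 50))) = -24219 / 25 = -968.76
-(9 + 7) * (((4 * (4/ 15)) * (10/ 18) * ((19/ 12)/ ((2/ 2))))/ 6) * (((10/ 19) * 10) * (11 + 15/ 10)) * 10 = -400000/ 243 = -1646.09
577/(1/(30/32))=8655/16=540.94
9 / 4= 2.25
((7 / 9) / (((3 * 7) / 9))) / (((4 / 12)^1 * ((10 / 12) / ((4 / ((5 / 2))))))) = 48 / 25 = 1.92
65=65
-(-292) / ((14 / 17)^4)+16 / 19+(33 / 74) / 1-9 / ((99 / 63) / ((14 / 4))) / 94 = 1109862212917 / 1745291702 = 635.92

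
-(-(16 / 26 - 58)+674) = -9508 / 13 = -731.38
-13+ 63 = 50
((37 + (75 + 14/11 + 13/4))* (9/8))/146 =46143/51392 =0.90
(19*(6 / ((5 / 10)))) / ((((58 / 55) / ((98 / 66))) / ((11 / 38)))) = 2695 / 29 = 92.93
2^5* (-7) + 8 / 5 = -1112 / 5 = -222.40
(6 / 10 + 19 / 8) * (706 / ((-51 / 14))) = -17297 / 30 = -576.57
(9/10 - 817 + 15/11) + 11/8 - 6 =-360519/440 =-819.36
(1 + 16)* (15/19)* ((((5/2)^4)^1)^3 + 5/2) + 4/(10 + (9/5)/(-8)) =24343074446665/30429184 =799991.04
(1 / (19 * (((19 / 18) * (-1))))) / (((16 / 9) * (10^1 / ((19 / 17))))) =-81 / 25840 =-0.00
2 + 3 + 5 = 10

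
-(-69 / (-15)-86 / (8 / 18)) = 1889 / 10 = 188.90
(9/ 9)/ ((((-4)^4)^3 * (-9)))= -1/ 150994944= -0.00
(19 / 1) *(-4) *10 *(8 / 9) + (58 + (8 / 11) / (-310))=-9476426 / 15345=-617.56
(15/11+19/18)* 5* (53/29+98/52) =744845/16588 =44.90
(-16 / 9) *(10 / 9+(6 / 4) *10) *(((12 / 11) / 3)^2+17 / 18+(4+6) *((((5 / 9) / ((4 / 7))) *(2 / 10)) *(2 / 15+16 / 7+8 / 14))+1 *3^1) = -74971960 / 264627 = -283.31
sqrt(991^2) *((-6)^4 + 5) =1289291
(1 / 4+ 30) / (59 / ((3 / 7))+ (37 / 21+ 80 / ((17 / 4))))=0.19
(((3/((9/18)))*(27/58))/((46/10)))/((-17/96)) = -38880/11339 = -3.43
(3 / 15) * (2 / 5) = 2 / 25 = 0.08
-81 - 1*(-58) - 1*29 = -52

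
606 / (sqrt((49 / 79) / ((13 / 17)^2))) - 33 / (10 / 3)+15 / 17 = -1533 / 170+7878 * sqrt(79) / 119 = 579.40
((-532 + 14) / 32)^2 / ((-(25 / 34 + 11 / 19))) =-21667163 / 108672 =-199.38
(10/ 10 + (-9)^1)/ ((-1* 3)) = 8/ 3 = 2.67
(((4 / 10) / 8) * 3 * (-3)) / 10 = -0.04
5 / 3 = 1.67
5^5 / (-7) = -3125 / 7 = -446.43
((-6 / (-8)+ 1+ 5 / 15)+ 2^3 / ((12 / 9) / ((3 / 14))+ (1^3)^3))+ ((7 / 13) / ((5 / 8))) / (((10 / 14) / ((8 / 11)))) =174527 / 42900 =4.07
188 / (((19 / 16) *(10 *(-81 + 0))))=-1504 / 7695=-0.20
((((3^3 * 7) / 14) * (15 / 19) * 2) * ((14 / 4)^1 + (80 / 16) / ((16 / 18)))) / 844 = 29565 / 128288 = 0.23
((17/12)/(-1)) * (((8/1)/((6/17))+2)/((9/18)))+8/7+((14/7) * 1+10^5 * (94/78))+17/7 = 98647324/819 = 120448.50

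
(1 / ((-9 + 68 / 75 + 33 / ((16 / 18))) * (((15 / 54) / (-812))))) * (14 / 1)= -24554880 / 17419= -1409.66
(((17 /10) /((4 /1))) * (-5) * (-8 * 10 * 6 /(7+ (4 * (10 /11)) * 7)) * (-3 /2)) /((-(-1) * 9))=-110 /21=-5.24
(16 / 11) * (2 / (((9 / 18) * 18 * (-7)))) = -32 / 693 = -0.05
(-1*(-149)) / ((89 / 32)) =4768 / 89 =53.57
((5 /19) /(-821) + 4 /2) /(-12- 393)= -31193 /6317595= -0.00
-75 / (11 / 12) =-900 / 11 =-81.82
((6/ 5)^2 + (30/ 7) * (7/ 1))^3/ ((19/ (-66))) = -32048785296/ 296875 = -107953.80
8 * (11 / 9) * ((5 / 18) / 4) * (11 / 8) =605 / 648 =0.93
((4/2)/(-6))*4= -4/3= -1.33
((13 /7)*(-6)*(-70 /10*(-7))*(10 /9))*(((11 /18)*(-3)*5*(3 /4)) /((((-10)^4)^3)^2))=1001 /240000000000000000000000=0.00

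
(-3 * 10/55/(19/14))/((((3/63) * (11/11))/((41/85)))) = -72324/17765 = -4.07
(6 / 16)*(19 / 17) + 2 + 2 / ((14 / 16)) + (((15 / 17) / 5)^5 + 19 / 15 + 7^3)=416211489193 / 1192679880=348.97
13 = 13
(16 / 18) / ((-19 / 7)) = -56 / 171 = -0.33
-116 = -116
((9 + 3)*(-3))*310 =-11160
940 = 940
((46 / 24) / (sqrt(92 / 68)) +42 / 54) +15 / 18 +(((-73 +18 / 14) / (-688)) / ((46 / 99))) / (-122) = 195724951 / 121623264 +sqrt(391) / 12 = 3.26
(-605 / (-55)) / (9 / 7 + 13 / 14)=4.97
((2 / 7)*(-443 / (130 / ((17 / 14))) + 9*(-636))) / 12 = -10425211 / 76440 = -136.38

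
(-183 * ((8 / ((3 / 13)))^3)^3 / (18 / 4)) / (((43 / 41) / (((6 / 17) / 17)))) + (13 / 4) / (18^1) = -113910490971715897713371 / 1956805128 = -58212485925024.57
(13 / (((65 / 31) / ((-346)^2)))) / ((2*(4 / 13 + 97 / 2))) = 48245548 / 6345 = 7603.71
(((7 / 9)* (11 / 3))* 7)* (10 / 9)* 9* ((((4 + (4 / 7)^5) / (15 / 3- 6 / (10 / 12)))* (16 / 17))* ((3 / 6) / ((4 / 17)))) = -6825200 / 9261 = -736.98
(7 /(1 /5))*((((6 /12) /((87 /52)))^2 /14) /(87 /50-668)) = -84500 /252146097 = -0.00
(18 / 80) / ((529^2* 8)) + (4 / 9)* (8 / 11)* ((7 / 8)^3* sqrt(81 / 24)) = 9 / 89549120 + 343* sqrt(6) / 2112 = 0.40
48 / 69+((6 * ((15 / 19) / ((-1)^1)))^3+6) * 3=-47351630 / 157757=-300.16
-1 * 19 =-19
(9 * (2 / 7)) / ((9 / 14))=4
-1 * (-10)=10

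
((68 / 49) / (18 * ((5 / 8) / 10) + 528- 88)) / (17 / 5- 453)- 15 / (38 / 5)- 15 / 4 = -21137024275 / 3692900876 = -5.72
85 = 85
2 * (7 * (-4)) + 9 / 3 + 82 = 29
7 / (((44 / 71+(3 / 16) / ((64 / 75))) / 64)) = 32571392 / 61031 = 533.69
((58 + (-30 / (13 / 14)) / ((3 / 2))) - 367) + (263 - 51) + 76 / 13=-1465 / 13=-112.69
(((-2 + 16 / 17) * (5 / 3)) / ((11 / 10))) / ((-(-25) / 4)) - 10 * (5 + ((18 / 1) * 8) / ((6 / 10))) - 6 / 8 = -1833353 / 748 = -2451.01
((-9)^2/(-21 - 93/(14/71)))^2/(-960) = -11907/422832080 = -0.00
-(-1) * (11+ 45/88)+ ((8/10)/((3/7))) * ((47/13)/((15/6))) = 1219291/85800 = 14.21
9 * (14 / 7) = 18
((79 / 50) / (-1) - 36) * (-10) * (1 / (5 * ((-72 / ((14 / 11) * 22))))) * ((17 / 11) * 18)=-223601 / 275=-813.09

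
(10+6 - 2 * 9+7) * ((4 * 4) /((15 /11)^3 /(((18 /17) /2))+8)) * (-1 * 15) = -1597200 /17023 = -93.83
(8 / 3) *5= 40 / 3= 13.33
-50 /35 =-10 /7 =-1.43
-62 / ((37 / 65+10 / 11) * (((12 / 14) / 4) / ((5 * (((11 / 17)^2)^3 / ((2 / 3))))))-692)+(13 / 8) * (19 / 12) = 373104639957569 / 140128639519392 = 2.66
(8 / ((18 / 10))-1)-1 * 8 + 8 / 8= -32 / 9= -3.56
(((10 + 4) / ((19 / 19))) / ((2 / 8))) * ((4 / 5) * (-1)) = -224 / 5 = -44.80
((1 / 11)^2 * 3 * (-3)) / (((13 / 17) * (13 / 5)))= -765 / 20449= -0.04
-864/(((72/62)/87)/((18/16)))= -72819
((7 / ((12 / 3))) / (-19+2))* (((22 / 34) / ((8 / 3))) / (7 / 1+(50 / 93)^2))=-1997919 / 583021664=-0.00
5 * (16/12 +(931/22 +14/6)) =15175/66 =229.92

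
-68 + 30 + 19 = -19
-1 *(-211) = 211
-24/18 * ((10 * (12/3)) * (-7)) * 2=2240/3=746.67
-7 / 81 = -0.09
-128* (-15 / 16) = 120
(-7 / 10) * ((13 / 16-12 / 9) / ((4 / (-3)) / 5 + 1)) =175 / 352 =0.50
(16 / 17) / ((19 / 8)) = 128 / 323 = 0.40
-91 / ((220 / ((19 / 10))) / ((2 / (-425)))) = 1729 / 467500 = 0.00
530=530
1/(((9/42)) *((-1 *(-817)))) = 14/2451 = 0.01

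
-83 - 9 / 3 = -86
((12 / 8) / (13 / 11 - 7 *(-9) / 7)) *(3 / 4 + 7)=1.14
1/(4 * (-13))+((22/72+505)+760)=296077/234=1265.29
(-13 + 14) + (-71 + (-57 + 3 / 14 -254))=-5331 / 14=-380.79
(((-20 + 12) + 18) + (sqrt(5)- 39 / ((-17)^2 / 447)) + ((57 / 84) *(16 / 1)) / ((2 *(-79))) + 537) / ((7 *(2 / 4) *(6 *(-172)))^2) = sqrt(5) / 13046544 + 19442117 / 521264880612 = 0.00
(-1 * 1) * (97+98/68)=-3347/34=-98.44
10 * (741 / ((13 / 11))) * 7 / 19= 2310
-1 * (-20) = 20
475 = 475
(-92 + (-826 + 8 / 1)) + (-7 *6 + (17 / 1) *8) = -816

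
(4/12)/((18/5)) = 5/54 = 0.09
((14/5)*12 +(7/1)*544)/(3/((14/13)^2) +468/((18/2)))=3764768/53495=70.38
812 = 812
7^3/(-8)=-343/8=-42.88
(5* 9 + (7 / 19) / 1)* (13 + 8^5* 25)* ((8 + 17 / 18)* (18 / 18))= 332432802.82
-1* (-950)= 950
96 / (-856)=-12 / 107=-0.11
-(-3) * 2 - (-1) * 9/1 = 15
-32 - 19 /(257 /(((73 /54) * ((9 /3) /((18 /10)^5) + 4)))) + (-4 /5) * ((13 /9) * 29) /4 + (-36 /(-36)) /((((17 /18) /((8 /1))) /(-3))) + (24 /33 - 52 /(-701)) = -11709822205340399 /179039066363190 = -65.40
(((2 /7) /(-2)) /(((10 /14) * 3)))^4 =1 /50625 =0.00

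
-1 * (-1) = 1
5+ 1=6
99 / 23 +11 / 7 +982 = 159048 / 161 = 987.88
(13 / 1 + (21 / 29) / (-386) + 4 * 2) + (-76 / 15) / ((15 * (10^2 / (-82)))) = 1339613377 / 62966250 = 21.28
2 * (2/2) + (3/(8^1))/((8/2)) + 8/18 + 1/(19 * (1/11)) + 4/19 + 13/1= 16.33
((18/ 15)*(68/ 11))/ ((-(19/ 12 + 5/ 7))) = -34272/ 10615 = -3.23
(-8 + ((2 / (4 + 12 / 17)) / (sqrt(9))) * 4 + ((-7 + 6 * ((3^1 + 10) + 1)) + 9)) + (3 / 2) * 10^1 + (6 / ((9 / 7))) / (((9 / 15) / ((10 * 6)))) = 16807 / 30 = 560.23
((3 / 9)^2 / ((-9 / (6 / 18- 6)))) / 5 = 17 / 1215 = 0.01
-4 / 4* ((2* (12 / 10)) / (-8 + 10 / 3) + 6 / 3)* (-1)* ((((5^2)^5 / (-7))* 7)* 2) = -203125000 / 7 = -29017857.14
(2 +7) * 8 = 72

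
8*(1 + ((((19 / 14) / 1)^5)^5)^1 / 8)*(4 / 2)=4152.84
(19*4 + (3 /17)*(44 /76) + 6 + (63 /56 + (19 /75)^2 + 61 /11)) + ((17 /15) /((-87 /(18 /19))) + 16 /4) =430395916981 /4636665000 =92.82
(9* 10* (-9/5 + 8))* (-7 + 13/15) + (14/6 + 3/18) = -34199/10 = -3419.90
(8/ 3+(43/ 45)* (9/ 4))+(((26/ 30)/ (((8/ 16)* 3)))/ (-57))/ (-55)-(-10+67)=-29446951/ 564300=-52.18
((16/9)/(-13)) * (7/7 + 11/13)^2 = -1024/2197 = -0.47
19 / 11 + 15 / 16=2.66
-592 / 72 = -74 / 9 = -8.22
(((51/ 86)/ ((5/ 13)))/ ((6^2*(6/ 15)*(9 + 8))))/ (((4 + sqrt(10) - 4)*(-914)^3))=-13*sqrt(10)/ 15759712124160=-0.00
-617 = -617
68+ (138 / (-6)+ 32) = 77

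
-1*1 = -1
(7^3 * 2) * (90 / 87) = 20580 / 29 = 709.66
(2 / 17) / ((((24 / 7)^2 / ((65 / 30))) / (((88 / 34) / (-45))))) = -7007 / 5618160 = -0.00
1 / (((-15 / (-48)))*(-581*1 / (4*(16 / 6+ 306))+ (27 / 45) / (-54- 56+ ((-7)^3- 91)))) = -4029952 / 594009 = -6.78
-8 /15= -0.53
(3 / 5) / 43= 0.01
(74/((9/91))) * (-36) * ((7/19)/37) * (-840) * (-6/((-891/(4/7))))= 1630720/1881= 866.94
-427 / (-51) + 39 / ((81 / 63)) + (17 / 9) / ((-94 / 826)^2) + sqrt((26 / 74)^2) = 2312310844 / 12505149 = 184.91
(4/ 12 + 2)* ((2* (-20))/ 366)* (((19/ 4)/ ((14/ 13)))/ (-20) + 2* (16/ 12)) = -8219/ 13176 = -0.62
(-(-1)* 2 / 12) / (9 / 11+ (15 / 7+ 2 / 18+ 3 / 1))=231 / 8416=0.03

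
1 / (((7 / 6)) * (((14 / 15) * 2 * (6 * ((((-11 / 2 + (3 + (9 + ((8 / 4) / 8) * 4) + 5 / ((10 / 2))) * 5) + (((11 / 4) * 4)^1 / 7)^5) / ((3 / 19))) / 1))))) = 3087 / 18925558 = 0.00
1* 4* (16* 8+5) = 532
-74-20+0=-94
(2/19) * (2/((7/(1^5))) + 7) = 102/133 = 0.77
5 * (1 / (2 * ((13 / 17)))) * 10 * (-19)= -8075 / 13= -621.15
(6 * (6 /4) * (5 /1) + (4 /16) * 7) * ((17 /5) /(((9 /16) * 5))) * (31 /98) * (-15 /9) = -197098 /6615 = -29.80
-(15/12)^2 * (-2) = 25/8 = 3.12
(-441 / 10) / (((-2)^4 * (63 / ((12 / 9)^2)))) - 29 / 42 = -242 / 315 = -0.77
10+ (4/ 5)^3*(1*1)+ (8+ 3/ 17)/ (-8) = 161329/ 17000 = 9.49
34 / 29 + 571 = 16593 / 29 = 572.17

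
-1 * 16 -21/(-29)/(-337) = -156389/9773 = -16.00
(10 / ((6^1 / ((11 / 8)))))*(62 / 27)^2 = 52855 / 4374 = 12.08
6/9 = 2/3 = 0.67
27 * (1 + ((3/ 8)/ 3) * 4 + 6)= 405/ 2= 202.50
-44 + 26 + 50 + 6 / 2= 35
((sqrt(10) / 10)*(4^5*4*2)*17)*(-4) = -278528*sqrt(10) / 5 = -176156.57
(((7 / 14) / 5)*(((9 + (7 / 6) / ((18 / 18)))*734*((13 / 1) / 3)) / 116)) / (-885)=-0.03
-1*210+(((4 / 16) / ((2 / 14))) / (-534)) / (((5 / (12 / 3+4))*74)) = -210.00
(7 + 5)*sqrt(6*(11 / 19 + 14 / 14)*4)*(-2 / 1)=-288*sqrt(95) / 19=-147.74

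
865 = 865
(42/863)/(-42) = -1/863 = -0.00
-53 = -53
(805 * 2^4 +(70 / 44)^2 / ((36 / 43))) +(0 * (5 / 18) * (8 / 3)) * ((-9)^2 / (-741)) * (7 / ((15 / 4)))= 224473795 / 17424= 12883.02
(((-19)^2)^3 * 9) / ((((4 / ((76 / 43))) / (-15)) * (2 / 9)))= -1086054162885 / 86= -12628536777.73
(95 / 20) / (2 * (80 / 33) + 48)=627 / 6976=0.09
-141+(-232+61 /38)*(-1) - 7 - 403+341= 775 /38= 20.39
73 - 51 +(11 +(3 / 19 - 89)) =-1061 / 19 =-55.84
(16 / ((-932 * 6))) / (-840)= 1 / 293580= 0.00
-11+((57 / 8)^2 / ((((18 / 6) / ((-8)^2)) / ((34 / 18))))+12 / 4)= 6113 / 3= 2037.67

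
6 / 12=1 / 2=0.50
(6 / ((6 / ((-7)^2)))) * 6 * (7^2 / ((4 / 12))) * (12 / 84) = 6174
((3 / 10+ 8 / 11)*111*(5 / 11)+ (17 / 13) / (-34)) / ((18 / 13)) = 81469 / 2178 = 37.41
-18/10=-9/5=-1.80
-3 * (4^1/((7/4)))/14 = -24/49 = -0.49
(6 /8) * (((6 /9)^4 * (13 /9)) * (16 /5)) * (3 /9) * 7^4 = 1997632 /3645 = 548.05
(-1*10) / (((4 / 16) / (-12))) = 480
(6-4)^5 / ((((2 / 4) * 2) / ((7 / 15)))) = 224 / 15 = 14.93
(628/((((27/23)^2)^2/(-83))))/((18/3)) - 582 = -8221112128/1594323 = -5156.49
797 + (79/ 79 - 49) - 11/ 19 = 14220/ 19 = 748.42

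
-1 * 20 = -20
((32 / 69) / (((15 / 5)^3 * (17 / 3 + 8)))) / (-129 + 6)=-32 / 3131703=-0.00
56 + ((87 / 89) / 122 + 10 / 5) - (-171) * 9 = 17340313 / 10858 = 1597.01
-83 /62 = -1.34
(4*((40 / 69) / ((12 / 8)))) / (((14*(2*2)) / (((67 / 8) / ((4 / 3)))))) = 335 / 1932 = 0.17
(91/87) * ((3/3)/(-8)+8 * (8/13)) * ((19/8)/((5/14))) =464569/13920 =33.37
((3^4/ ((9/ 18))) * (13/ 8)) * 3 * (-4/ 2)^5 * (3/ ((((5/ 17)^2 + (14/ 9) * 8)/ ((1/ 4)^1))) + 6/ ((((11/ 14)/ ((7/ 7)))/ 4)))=-25209293850/ 32593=-773457.30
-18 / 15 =-6 / 5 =-1.20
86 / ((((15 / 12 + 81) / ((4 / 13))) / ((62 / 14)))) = 42656 / 29939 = 1.42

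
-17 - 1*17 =-34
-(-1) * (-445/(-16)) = 27.81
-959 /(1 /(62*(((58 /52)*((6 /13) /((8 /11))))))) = -28450653 /676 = -42086.76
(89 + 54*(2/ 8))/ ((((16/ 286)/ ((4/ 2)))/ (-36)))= -263835/ 2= -131917.50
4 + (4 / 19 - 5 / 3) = 145 / 57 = 2.54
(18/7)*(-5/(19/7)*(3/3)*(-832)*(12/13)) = 69120/19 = 3637.89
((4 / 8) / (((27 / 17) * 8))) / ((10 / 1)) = 17 / 4320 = 0.00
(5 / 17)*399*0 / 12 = 0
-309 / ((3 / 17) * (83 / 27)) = -47277 / 83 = -569.60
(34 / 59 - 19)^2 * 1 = 1181569 / 3481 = 339.43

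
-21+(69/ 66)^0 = -20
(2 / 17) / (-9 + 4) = -2 / 85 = -0.02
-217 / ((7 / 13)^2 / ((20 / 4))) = -26195 / 7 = -3742.14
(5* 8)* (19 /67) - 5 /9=10.79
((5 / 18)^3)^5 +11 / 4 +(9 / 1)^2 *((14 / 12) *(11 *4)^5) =105143581810653003856597461389 / 6746640616477458432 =15584583170.75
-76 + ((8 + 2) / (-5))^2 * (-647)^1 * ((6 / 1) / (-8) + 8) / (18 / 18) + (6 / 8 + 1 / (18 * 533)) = -361468339 / 19188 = -18838.25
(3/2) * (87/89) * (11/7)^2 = 31581/8722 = 3.62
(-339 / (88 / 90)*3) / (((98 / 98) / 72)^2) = -59311440 / 11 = -5391949.09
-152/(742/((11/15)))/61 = -0.00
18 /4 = 4.50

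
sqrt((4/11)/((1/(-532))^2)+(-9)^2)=sqrt(12462857)/11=320.93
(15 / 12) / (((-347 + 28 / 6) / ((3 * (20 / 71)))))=-225 / 72917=-0.00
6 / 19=0.32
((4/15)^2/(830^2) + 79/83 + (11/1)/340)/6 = 2593304147/15810255000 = 0.16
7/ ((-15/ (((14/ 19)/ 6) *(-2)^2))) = -196/ 855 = -0.23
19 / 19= 1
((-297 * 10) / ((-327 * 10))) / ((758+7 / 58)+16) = 5742 / 4893991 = 0.00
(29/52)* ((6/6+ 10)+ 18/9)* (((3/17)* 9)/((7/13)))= 10179/476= 21.38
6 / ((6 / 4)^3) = 16 / 9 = 1.78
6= 6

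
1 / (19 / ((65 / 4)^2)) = 4225 / 304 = 13.90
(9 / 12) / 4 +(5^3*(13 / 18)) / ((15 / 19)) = 49481 / 432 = 114.54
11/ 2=5.50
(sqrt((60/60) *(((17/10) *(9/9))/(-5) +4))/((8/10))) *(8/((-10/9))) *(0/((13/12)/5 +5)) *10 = 0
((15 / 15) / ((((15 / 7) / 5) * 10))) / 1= 7 / 30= 0.23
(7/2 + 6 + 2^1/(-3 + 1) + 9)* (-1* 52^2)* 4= -189280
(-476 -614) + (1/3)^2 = -9809/9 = -1089.89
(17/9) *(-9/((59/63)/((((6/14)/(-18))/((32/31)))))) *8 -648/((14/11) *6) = -269301/3304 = -81.51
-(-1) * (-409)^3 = -68417929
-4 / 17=-0.24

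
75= 75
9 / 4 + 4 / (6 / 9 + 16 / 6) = 69 / 20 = 3.45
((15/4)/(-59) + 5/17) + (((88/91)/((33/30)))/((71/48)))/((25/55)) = 39869801/25921532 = 1.54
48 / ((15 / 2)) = 32 / 5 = 6.40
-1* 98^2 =-9604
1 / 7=0.14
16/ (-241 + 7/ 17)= -136/ 2045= -0.07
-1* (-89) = 89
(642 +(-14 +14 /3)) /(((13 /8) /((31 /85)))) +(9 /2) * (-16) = 17848 /255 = 69.99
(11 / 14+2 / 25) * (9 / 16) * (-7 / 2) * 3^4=-220887 / 1600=-138.05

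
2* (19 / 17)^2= 722 / 289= 2.50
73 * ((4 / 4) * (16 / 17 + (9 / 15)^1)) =9563 / 85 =112.51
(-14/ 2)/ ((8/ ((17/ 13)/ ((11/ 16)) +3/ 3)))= -2905/ 1144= -2.54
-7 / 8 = -0.88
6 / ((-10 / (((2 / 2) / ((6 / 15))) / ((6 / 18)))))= -9 / 2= -4.50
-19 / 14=-1.36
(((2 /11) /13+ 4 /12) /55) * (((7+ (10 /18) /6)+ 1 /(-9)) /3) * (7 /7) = 4321 /294030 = 0.01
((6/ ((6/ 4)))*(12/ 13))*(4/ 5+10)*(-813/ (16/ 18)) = -2370708/ 65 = -36472.43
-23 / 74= -0.31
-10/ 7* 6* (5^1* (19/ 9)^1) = -1900/ 21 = -90.48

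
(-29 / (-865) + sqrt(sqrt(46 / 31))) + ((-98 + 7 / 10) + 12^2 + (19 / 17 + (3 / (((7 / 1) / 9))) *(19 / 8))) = 31^(3 / 4) *46^(1 / 4) / 31 + 46948149 / 823480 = 58.12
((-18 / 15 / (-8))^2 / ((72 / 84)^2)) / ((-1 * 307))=-49 / 491200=-0.00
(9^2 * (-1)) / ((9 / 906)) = -8154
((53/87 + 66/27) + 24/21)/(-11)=-697/1827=-0.38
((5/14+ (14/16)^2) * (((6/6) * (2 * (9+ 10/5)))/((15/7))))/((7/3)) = 5533/1120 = 4.94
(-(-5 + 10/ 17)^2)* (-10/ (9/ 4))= 25000/ 289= 86.51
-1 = -1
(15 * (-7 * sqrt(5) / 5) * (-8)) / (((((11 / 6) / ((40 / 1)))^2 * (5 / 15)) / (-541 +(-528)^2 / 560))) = -1253283840 * sqrt(5) / 121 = -23160560.84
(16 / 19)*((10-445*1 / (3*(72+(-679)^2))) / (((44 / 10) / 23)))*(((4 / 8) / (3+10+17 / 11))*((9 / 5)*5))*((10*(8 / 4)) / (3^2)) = 1590788675 / 52566882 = 30.26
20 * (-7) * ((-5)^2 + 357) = -53480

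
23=23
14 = 14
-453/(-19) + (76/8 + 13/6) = 2024/57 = 35.51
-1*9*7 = -63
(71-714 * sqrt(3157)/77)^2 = 202507.62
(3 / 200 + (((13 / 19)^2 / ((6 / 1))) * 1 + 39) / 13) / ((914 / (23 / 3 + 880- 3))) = 868321123 / 296958600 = 2.92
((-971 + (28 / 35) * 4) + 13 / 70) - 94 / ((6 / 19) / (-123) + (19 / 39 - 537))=-551919729331 / 570495590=-967.44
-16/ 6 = -8/ 3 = -2.67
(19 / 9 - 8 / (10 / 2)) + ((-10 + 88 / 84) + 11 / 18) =-4933 / 630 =-7.83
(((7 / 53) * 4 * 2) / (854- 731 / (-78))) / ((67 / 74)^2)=23919168 / 16022044531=0.00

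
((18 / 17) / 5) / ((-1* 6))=-3 / 85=-0.04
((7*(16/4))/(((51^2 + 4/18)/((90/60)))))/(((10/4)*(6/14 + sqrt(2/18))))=3969/468220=0.01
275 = 275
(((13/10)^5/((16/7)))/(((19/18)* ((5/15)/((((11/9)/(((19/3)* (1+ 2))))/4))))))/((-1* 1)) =-85768683/1155200000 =-0.07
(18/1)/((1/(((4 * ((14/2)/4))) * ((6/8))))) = 189/2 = 94.50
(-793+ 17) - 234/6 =-815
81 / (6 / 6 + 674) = 3 / 25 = 0.12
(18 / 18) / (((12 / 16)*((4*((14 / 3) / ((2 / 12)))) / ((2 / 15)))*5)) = 1 / 3150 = 0.00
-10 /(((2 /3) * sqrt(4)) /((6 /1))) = -45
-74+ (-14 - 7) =-95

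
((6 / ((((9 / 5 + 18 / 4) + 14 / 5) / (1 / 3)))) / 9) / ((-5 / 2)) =-8 / 819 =-0.01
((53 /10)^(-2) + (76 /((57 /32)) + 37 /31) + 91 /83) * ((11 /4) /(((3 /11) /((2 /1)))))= 59020840340 /65048013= 907.34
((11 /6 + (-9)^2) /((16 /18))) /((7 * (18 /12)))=71 /8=8.88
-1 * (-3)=3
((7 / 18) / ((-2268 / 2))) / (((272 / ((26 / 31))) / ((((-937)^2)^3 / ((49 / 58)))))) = -255140202294355066793 / 301199472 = -847080509803.67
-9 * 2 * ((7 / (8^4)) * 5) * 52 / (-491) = 4095 / 251392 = 0.02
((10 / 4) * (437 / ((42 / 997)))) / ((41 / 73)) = 159026485 / 3444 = 46174.94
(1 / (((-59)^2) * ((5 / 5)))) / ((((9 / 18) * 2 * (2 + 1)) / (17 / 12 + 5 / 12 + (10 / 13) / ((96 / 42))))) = 677 / 3258216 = 0.00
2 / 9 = 0.22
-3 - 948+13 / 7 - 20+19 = -6651 / 7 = -950.14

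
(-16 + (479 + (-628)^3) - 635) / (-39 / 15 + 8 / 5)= 247673324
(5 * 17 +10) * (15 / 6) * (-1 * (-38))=9025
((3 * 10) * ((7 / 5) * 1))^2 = 1764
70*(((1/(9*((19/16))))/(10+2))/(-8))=-35/513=-0.07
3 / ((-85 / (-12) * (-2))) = -18 / 85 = -0.21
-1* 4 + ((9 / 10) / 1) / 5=-191 / 50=-3.82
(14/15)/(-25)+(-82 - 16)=-36764/375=-98.04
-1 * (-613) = 613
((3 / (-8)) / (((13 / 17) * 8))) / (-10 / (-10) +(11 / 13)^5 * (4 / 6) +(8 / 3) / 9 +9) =-39328497 / 6791575808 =-0.01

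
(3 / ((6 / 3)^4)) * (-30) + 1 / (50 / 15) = -213 / 40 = -5.32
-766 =-766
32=32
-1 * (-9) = 9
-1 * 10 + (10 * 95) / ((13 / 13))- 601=339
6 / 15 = 2 / 5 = 0.40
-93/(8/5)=-465/8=-58.12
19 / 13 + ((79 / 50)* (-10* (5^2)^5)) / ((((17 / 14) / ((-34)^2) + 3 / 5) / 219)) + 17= -2090988046188360 / 37193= -56219935100.38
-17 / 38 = -0.45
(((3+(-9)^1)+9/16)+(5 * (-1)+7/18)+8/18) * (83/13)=-38263/624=-61.32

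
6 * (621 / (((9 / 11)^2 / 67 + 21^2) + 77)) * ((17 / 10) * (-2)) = -513513594 / 20997535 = -24.46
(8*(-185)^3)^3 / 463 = -129961739795077000000000 / 463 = -280694902365177105831.53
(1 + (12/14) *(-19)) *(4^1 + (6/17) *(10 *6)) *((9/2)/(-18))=11449/119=96.21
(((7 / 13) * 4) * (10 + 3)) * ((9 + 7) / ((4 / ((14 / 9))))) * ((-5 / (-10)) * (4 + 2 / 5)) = 17248 / 45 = 383.29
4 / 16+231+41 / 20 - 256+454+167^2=283203 / 10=28320.30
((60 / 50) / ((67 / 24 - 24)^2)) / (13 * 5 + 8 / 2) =1152 / 29794315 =0.00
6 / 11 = 0.55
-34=-34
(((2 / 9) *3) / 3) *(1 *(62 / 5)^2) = 7688 / 225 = 34.17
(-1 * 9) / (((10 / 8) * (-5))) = 36 / 25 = 1.44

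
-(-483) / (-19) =-483 / 19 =-25.42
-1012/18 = -506/9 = -56.22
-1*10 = -10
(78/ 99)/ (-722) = -13/ 11913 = -0.00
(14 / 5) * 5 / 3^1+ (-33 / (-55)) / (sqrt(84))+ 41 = sqrt(21) / 70+ 137 / 3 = 45.73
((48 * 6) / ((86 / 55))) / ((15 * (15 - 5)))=264 / 215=1.23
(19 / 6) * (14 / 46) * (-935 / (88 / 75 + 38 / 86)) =-133681625 / 239614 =-557.90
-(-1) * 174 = 174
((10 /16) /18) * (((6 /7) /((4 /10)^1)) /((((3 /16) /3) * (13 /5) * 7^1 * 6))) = 125 /11466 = 0.01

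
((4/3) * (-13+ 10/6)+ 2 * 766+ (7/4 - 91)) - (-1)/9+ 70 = 5991/4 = 1497.75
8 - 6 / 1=2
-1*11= -11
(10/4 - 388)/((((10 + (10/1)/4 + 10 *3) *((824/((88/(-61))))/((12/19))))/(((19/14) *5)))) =50886/747677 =0.07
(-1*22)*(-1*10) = 220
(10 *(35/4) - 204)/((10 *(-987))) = 0.01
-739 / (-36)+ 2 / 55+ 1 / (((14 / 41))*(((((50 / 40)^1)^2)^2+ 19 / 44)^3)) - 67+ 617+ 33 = 492424423340970941 / 815694106259340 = 603.69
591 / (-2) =-591 / 2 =-295.50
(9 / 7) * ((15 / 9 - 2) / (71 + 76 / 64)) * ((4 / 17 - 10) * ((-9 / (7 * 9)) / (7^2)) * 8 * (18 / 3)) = -127488 / 15714545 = -0.01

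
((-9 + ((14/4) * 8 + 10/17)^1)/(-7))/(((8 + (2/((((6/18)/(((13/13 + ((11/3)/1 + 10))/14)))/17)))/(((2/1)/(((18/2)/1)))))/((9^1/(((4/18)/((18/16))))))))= -242757/930784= -0.26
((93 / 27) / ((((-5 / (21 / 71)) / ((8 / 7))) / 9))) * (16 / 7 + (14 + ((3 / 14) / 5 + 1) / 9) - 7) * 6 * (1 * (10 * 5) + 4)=-79320816 / 12425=-6383.97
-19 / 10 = -1.90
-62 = -62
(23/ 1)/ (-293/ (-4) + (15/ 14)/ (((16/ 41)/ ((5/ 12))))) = 20608/ 66657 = 0.31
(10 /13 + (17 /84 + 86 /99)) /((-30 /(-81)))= 198951 /40040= 4.97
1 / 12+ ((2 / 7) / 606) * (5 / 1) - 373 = -3163805 / 8484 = -372.91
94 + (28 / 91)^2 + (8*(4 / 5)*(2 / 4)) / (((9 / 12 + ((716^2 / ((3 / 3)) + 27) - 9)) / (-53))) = 163050504242 / 1732840655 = 94.09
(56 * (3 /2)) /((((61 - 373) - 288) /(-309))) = 2163 /50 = 43.26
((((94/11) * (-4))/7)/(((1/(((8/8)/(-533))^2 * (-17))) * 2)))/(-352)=-799/1924987064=-0.00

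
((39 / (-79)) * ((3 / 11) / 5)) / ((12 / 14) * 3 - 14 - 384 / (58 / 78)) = 23751 / 465575440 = 0.00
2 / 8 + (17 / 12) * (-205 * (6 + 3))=-5227 / 2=-2613.50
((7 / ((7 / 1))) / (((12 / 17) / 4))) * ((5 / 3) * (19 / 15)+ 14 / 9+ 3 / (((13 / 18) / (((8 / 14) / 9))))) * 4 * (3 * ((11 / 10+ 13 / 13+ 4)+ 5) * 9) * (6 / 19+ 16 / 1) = 753207372 / 1729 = 435631.79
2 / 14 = 1 / 7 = 0.14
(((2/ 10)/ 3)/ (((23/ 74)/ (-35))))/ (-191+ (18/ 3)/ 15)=2590/ 65757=0.04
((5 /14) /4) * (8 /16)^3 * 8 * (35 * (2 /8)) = 25 /32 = 0.78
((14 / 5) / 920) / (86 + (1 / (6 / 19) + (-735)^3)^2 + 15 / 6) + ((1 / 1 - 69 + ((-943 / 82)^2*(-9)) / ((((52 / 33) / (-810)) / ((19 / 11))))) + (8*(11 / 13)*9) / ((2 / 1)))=27590759420672442856616440429 / 26108646614714138516200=1056767.12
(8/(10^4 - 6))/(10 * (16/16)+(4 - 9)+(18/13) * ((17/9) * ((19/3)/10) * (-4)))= -780/1584049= -0.00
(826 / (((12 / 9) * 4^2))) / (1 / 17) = 21063 / 32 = 658.22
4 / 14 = 2 / 7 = 0.29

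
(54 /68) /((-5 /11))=-297 /170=-1.75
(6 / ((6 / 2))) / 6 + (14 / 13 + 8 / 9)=269 / 117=2.30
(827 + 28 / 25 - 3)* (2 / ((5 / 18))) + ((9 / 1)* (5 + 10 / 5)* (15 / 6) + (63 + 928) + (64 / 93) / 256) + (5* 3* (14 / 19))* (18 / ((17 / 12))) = 108587982973 / 15019500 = 7229.80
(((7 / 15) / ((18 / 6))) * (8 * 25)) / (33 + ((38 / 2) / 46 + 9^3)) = 12880 / 315639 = 0.04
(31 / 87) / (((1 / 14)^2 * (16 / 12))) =1519 / 29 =52.38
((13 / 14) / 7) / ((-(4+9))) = -1 / 98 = -0.01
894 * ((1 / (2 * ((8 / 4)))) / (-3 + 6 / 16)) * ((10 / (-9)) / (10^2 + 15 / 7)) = 1192 / 1287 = 0.93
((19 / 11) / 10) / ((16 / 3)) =57 / 1760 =0.03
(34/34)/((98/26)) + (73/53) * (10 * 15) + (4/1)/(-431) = 231539621/1119307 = 206.86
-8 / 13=-0.62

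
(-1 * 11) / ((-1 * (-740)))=-11 / 740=-0.01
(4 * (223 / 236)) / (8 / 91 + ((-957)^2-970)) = 20293 / 4911985823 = 0.00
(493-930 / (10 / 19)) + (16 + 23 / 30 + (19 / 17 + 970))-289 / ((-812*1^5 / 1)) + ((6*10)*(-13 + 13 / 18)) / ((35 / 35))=-70567873 / 69020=-1022.43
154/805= 22/115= 0.19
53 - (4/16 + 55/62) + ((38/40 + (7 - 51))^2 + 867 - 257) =31188051/12400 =2515.17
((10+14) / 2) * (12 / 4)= 36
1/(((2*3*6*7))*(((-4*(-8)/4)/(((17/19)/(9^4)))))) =17/251312544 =0.00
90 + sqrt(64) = 98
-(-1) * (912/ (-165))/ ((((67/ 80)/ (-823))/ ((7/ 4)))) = 7005376/ 737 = 9505.26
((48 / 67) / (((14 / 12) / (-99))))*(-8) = 228096 / 469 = 486.35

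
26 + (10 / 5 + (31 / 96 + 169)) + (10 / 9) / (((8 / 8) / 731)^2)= 593931.77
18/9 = 2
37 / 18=2.06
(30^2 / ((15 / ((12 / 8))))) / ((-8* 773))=-45 / 3092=-0.01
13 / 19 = 0.68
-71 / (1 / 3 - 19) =213 / 56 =3.80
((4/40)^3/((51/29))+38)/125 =1938029/6375000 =0.30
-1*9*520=-4680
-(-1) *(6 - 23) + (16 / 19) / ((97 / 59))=-30387 / 1843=-16.49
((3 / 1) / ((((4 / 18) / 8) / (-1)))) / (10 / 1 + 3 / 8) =-864 / 83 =-10.41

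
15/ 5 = 3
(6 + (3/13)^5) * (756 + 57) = 1811364813/371293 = 4878.53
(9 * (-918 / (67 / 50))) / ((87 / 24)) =-3304800 / 1943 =-1700.87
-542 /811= -0.67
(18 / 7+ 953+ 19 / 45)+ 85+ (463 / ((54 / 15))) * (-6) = 84838 / 315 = 269.33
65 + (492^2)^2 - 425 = 58594979736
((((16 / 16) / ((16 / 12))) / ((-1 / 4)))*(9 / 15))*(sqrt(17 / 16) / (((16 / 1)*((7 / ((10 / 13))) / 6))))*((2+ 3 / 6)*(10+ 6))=-135*sqrt(17) / 182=-3.06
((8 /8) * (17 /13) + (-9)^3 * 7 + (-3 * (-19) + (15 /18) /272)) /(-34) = 107028127 /721344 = 148.37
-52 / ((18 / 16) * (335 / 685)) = -56992 / 603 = -94.51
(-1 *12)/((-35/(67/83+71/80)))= 33759/58100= 0.58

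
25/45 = 5/9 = 0.56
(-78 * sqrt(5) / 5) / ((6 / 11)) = -143 * sqrt(5) / 5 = -63.95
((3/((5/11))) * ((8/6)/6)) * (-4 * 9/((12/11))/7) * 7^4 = -83006/5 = -16601.20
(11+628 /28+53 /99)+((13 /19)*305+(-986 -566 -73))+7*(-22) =-20229145 /13167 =-1536.35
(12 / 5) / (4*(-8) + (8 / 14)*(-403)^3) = -7 / 109084805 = -0.00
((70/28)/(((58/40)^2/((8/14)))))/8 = 500/5887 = 0.08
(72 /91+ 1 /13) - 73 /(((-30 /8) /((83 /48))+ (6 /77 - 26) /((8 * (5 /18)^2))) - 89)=2742191616 /1936118639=1.42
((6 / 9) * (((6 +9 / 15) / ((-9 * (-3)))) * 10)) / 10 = 22 / 135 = 0.16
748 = 748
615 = 615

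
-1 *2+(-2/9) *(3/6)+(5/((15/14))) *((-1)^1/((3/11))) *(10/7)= -239/9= -26.56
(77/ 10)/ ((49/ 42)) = 33/ 5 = 6.60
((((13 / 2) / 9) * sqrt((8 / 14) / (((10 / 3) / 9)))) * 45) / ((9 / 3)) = 13 * sqrt(210) / 14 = 13.46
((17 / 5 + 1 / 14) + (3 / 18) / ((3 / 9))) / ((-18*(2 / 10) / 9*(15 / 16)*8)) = -139 / 105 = -1.32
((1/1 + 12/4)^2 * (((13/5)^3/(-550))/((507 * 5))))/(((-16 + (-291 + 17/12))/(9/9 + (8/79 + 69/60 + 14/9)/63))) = 97320392/141157440703125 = 0.00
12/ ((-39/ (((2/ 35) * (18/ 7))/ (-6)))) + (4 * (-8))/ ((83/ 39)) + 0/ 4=-3972888/ 264355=-15.03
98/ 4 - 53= -57/ 2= -28.50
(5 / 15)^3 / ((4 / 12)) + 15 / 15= 1.11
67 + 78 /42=482 /7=68.86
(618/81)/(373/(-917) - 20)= -188902/505251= -0.37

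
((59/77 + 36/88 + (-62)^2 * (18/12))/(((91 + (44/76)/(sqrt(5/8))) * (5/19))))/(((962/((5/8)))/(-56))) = -213212529425/24332473836 + 320620345 * sqrt(10)/14378279994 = -8.69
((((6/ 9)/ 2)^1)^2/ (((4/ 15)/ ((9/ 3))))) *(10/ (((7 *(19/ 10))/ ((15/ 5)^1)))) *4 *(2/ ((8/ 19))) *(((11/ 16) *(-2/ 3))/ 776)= -1375/ 43456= -0.03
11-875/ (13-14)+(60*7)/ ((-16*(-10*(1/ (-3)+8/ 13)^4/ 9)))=541015757/ 117128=4619.01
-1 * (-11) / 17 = 11 / 17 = 0.65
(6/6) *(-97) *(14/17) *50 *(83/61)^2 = -467763100/63257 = -7394.65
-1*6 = -6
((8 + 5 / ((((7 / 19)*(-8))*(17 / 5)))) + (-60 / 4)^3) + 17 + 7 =-3183011 / 952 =-3343.50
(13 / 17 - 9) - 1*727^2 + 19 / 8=-71880741 / 136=-528534.86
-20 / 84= -5 / 21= -0.24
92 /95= 0.97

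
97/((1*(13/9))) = 873/13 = 67.15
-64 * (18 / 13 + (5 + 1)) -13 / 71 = -436393 / 923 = -472.80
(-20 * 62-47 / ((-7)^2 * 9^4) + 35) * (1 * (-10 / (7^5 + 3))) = 387394292 / 540423009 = 0.72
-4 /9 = -0.44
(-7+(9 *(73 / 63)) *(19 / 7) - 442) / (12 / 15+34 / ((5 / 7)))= -8.69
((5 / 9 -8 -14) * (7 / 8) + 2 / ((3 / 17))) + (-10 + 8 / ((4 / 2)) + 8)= -5.43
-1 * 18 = -18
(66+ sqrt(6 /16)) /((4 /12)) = 3 * sqrt(6) /4+ 198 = 199.84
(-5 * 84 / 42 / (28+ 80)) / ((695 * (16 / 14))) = -0.00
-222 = -222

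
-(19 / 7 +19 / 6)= -247 / 42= -5.88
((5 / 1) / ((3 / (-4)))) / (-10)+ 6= 20 / 3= 6.67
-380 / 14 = -190 / 7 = -27.14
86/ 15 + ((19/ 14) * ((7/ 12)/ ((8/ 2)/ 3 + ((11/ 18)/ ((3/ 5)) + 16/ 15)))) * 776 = 2567428/ 13845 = 185.44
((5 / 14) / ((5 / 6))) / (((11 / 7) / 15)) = 45 / 11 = 4.09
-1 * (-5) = 5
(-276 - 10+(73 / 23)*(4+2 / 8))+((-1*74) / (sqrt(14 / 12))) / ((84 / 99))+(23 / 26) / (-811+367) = -72355435 / 265512 - 1221*sqrt(42) / 98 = -353.26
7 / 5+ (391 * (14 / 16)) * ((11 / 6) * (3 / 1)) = 150647 / 80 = 1883.09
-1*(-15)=15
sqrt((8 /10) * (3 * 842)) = 2 * sqrt(12630) /5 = 44.95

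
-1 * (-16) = 16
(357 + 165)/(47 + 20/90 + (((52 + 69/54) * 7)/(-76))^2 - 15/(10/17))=976883328/85715857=11.40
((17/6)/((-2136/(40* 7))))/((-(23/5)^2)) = 14875/847458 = 0.02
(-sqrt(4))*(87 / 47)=-174 / 47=-3.70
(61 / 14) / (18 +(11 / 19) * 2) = 1159 / 5096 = 0.23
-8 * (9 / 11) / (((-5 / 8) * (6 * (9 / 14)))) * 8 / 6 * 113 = 409.08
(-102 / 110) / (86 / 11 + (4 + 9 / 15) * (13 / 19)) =-969 / 11459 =-0.08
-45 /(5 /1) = -9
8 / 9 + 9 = 89 / 9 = 9.89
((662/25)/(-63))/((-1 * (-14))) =-331/11025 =-0.03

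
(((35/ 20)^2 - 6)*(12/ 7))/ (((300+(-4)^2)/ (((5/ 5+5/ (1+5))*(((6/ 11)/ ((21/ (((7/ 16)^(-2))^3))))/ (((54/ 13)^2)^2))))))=-87973363712/ 242028477051039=-0.00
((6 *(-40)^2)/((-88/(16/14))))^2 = 92160000/5929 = 15543.94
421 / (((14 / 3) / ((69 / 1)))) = 87147 / 14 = 6224.79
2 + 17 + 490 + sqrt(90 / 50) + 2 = 3 * sqrt(5) / 5 + 511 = 512.34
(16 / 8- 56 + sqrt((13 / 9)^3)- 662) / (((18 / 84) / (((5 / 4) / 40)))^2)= -15.19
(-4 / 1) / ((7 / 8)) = -32 / 7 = -4.57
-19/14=-1.36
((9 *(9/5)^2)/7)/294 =243/17150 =0.01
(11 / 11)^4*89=89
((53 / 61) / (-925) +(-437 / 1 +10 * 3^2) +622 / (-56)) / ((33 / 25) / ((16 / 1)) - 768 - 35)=2263099836 / 5074117433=0.45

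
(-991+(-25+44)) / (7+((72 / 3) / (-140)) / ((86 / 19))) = -731430 / 5239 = -139.61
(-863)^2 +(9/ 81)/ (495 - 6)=3277728370/ 4401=744769.00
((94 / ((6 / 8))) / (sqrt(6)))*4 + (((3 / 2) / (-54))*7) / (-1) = 7 / 36 + 752*sqrt(6) / 9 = 204.86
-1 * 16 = -16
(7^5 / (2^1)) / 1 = 8403.50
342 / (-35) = -342 / 35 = -9.77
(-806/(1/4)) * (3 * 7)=-67704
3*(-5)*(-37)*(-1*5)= -2775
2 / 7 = 0.29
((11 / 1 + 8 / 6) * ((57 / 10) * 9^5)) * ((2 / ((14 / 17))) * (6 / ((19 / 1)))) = 111425463 / 35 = 3183584.66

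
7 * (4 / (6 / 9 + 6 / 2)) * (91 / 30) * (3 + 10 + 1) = 324.29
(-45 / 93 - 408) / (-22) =18.57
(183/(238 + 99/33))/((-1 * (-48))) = 61/3856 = 0.02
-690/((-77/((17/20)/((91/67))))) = 78591/14014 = 5.61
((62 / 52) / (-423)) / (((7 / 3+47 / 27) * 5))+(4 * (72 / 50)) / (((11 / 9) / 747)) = 473213127 / 134420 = 3520.41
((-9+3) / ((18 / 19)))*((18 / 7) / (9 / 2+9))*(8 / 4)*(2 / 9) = -304 / 567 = -0.54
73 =73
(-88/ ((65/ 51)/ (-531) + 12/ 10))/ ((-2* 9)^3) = 55165/ 4378347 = 0.01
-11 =-11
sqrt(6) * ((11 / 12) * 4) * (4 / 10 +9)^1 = 517 * sqrt(6) / 15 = 84.43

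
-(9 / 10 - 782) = 7811 / 10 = 781.10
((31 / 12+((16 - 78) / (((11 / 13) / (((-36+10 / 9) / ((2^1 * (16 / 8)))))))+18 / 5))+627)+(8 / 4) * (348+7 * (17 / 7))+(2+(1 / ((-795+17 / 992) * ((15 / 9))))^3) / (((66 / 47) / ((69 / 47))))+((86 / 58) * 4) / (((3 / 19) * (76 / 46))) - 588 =1013224708287422984122495669 / 704062987121738506828500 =1439.11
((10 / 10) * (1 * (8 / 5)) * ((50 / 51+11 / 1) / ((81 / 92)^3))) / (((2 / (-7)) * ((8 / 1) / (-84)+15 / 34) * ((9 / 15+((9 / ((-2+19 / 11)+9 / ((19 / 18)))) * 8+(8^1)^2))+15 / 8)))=-13198823895040 / 3492814662027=-3.78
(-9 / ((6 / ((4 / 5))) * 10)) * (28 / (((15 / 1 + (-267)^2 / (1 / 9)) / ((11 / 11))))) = -0.00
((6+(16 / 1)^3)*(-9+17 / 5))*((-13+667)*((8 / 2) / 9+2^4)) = -3705713984 / 15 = -247047598.93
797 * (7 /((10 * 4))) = 139.48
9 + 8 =17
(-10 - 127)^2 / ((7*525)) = 5.11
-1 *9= -9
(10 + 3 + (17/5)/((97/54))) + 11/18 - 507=-4290761/8730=-491.50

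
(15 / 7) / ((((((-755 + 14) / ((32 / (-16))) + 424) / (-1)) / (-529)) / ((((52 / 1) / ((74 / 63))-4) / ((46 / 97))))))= 49862850 / 411551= 121.16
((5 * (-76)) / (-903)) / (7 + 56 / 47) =3572 / 69531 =0.05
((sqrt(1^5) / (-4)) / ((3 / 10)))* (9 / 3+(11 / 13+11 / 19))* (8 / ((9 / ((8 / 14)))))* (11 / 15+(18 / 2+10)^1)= -5176448 / 140049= -36.96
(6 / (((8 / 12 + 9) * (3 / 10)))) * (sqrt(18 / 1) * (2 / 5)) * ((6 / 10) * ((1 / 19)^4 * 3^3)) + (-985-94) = -1079 + 5832 * sqrt(2) / 18896545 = -1079.00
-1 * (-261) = 261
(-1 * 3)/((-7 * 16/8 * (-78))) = -1/364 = -0.00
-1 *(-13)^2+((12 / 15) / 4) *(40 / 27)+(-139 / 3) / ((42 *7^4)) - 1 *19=-170356169 / 907578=-187.70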